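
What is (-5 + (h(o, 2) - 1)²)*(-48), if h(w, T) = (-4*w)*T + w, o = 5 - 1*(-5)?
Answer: -241728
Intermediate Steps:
o = 10 (o = 5 + 5 = 10)
h(w, T) = w - 4*T*w (h(w, T) = -4*T*w + w = w - 4*T*w)
(-5 + (h(o, 2) - 1)²)*(-48) = (-5 + (10*(1 - 4*2) - 1)²)*(-48) = (-5 + (10*(1 - 8) - 1)²)*(-48) = (-5 + (10*(-7) - 1)²)*(-48) = (-5 + (-70 - 1)²)*(-48) = (-5 + (-71)²)*(-48) = (-5 + 5041)*(-48) = 5036*(-48) = -241728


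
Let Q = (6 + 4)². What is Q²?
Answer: 10000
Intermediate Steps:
Q = 100 (Q = 10² = 100)
Q² = 100² = 10000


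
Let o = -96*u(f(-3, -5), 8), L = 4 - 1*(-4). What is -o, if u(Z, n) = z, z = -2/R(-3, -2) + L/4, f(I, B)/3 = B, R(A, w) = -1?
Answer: 384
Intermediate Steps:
f(I, B) = 3*B
L = 8 (L = 4 + 4 = 8)
z = 4 (z = -2/(-1) + 8/4 = -2*(-1) + 8*(1/4) = 2 + 2 = 4)
u(Z, n) = 4
o = -384 (o = -96*4 = -384)
-o = -1*(-384) = 384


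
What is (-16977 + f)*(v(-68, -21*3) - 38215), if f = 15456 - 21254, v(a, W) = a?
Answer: 871895325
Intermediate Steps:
f = -5798
(-16977 + f)*(v(-68, -21*3) - 38215) = (-16977 - 5798)*(-68 - 38215) = -22775*(-38283) = 871895325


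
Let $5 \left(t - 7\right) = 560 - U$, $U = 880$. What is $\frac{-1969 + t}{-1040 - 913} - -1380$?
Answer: $\frac{2697166}{1953} \approx 1381.0$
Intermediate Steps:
$t = -57$ ($t = 7 + \frac{560 - 880}{5} = 7 + \frac{1}{5} \left(-320\right) = 7 - 64 = -57$)
$\frac{-1969 + t}{-1040 - 913} - -1380 = \frac{-1969 - 57}{-1040 - 913} - -1380 = - \frac{2026}{-1953} + 1380 = \left(-2026\right) \left(- \frac{1}{1953}\right) + 1380 = \frac{2026}{1953} + 1380 = \frac{2697166}{1953}$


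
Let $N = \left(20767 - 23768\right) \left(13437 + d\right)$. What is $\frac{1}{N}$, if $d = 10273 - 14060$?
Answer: $- \frac{1}{28959650} \approx -3.4531 \cdot 10^{-8}$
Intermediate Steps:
$d = -3787$
$N = -28959650$ ($N = \left(20767 - 23768\right) \left(13437 - 3787\right) = \left(-3001\right) 9650 = -28959650$)
$\frac{1}{N} = \frac{1}{-28959650} = - \frac{1}{28959650}$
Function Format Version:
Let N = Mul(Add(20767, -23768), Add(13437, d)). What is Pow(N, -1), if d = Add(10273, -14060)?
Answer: Rational(-1, 28959650) ≈ -3.4531e-8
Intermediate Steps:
d = -3787
N = -28959650 (N = Mul(Add(20767, -23768), Add(13437, -3787)) = Mul(-3001, 9650) = -28959650)
Pow(N, -1) = Pow(-28959650, -1) = Rational(-1, 28959650)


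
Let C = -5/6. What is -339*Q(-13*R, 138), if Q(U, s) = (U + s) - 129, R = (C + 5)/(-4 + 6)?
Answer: 24521/4 ≈ 6130.3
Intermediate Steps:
C = -⅚ (C = -5*⅙ = -⅚ ≈ -0.83333)
R = 25/12 (R = (-⅚ + 5)/(-4 + 6) = (25/6)/2 = (25/6)*(½) = 25/12 ≈ 2.0833)
Q(U, s) = -129 + U + s
-339*Q(-13*R, 138) = -339*(-129 - 13*25/12 + 138) = -339*(-129 - 325/12 + 138) = -339*(-217/12) = 24521/4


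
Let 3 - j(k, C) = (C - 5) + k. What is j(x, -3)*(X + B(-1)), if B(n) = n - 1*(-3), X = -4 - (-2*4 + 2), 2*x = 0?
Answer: 44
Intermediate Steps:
x = 0 (x = (½)*0 = 0)
X = 2 (X = -4 - (-8 + 2) = -4 - 1*(-6) = -4 + 6 = 2)
j(k, C) = 8 - C - k (j(k, C) = 3 - ((C - 5) + k) = 3 - ((-5 + C) + k) = 3 - (-5 + C + k) = 3 + (5 - C - k) = 8 - C - k)
B(n) = 3 + n (B(n) = n + 3 = 3 + n)
j(x, -3)*(X + B(-1)) = (8 - 1*(-3) - 1*0)*(2 + (3 - 1)) = (8 + 3 + 0)*(2 + 2) = 11*4 = 44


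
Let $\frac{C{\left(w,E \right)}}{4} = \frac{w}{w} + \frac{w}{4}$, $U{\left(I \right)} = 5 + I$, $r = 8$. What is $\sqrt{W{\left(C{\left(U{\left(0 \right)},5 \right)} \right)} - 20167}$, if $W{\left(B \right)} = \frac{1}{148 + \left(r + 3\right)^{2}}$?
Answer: $\frac{73 i \sqrt{273842}}{269} \approx 142.01 i$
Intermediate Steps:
$C{\left(w,E \right)} = 4 + w$ ($C{\left(w,E \right)} = 4 \left(\frac{w}{w} + \frac{w}{4}\right) = 4 \left(1 + w \frac{1}{4}\right) = 4 \left(1 + \frac{w}{4}\right) = 4 + w$)
$W{\left(B \right)} = \frac{1}{269}$ ($W{\left(B \right)} = \frac{1}{148 + \left(8 + 3\right)^{2}} = \frac{1}{148 + 11^{2}} = \frac{1}{148 + 121} = \frac{1}{269}$)
$\sqrt{W{\left(C{\left(U{\left(0 \right)},5 \right)} \right)} - 20167} = \sqrt{\frac{1}{269} - 20167} = \sqrt{- \frac{5424922}{269}} = \frac{73 i \sqrt{273842}}{269}$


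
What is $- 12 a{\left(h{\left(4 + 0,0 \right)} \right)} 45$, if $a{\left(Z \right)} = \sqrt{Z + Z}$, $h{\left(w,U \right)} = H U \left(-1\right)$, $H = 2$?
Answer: $0$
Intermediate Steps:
$h{\left(w,U \right)} = - 2 U$ ($h{\left(w,U \right)} = 2 U \left(-1\right) = - 2 U$)
$a{\left(Z \right)} = \sqrt{2} \sqrt{Z}$ ($a{\left(Z \right)} = \sqrt{2 Z} = \sqrt{2} \sqrt{Z}$)
$- 12 a{\left(h{\left(4 + 0,0 \right)} \right)} 45 = - 12 \sqrt{2} \sqrt{\left(-2\right) 0} \cdot 45 = - 12 \sqrt{2} \sqrt{0} \cdot 45 = - 12 \sqrt{2} \cdot 0 \cdot 45 = \left(-12\right) 0 \cdot 45 = 0 \cdot 45 = 0$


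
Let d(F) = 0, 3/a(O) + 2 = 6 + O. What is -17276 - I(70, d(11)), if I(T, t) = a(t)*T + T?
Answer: -34797/2 ≈ -17399.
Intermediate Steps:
a(O) = 3/(4 + O) (a(O) = 3/(-2 + (6 + O)) = 3/(4 + O))
I(T, t) = T + 3*T/(4 + t) (I(T, t) = (3/(4 + t))*T + T = 3*T/(4 + t) + T = T + 3*T/(4 + t))
-17276 - I(70, d(11)) = -17276 - 70*(7 + 0)/(4 + 0) = -17276 - 70*7/4 = -17276 - 1*245/2 = -17276 - 245/2 = -34797/2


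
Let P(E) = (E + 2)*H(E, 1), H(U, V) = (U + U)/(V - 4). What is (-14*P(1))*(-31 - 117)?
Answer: -4144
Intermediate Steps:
H(U, V) = 2*U/(-4 + V) (H(U, V) = (2*U)/(-4 + V) = 2*U/(-4 + V))
P(E) = -2*E*(2 + E)/3 (P(E) = (E + 2)*(2*E/(-4 + 1)) = (2 + E)*(2*E/(-3)) = (2 + E)*(2*E*(-⅓)) = (2 + E)*(-2*E/3) = -2*E*(2 + E)/3)
(-14*P(1))*(-31 - 117) = (-(-28)*(2 + 1)/3)*(-31 - 117) = -(-28)*3/3*(-148) = -14*(-2)*(-148) = 28*(-148) = -4144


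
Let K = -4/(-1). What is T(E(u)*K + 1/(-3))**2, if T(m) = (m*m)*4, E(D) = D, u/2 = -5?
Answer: 3429742096/81 ≈ 4.2342e+7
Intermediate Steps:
u = -10 (u = 2*(-5) = -10)
K = 4 (K = -4*(-1) = 4)
T(m) = 4*m**2 (T(m) = m**2*4 = 4*m**2)
T(E(u)*K + 1/(-3))**2 = (4*(-10*4 + 1/(-3))**2)**2 = (4*(-40 - 1/3)**2)**2 = (4*(-121/3)**2)**2 = (4*(14641/9))**2 = (58564/9)**2 = 3429742096/81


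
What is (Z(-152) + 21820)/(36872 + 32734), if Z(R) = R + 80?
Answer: 10874/34803 ≈ 0.31244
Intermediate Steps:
Z(R) = 80 + R
(Z(-152) + 21820)/(36872 + 32734) = ((80 - 152) + 21820)/(36872 + 32734) = (-72 + 21820)/69606 = 21748*(1/69606) = 10874/34803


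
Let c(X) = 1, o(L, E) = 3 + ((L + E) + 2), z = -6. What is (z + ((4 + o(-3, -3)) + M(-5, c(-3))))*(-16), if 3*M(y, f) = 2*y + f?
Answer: 96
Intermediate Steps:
o(L, E) = 5 + E + L (o(L, E) = 3 + ((E + L) + 2) = 3 + (2 + E + L) = 5 + E + L)
M(y, f) = f/3 + 2*y/3 (M(y, f) = (2*y + f)/3 = (f + 2*y)/3 = f/3 + 2*y/3)
(z + ((4 + o(-3, -3)) + M(-5, c(-3))))*(-16) = (-6 + ((4 + (5 - 3 - 3)) + ((⅓)*1 + (⅔)*(-5))))*(-16) = (-6 + ((4 - 1) + (⅓ - 10/3)))*(-16) = (-6 + (3 - 3))*(-16) = (-6 + 0)*(-16) = -6*(-16) = 96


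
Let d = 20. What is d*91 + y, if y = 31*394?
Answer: 14034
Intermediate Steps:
y = 12214
d*91 + y = 20*91 + 12214 = 1820 + 12214 = 14034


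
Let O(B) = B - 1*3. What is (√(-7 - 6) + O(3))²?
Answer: -13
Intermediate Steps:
O(B) = -3 + B (O(B) = B - 3 = -3 + B)
(√(-7 - 6) + O(3))² = (√(-7 - 6) + (-3 + 3))² = (√(-13) + 0)² = (I*√13 + 0)² = (I*√13)² = -13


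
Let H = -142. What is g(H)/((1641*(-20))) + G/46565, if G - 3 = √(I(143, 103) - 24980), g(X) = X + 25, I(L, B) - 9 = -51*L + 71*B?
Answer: 369771/101884220 + I*√24951/46565 ≈ 0.0036293 + 0.0033922*I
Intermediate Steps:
I(L, B) = 9 - 51*L + 71*B (I(L, B) = 9 + (-51*L + 71*B) = 9 - 51*L + 71*B)
g(X) = 25 + X
G = 3 + I*√24951 (G = 3 + √((9 - 51*143 + 71*103) - 24980) = 3 + √((9 - 7293 + 7313) - 24980) = 3 + √(29 - 24980) = 3 + √(-24951) = 3 + I*√24951 ≈ 3.0 + 157.96*I)
g(H)/((1641*(-20))) + G/46565 = (25 - 142)/((1641*(-20))) + (3 + I*√24951)/46565 = -117/(-32820) + (3 + I*√24951)*(1/46565) = -117*(-1/32820) + (3/46565 + I*√24951/46565) = 39/10940 + (3/46565 + I*√24951/46565) = 369771/101884220 + I*√24951/46565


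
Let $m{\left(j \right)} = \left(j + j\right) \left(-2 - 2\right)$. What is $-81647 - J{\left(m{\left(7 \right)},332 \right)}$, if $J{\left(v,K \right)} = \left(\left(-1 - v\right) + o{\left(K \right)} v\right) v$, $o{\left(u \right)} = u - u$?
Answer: $-78567$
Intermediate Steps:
$o{\left(u \right)} = 0$
$m{\left(j \right)} = - 8 j$ ($m{\left(j \right)} = 2 j \left(-4\right) = - 8 j$)
$J{\left(v,K \right)} = v \left(-1 - v\right)$ ($J{\left(v,K \right)} = \left(\left(-1 - v\right) + 0 v\right) v = \left(\left(-1 - v\right) + 0\right) v = \left(-1 - v\right) v = v \left(-1 - v\right)$)
$-81647 - J{\left(m{\left(7 \right)},332 \right)} = -81647 - - \left(-8\right) 7 \left(1 - 56\right) = -81647 - \left(-1\right) \left(-56\right) \left(1 - 56\right) = -81647 - \left(-1\right) \left(-56\right) \left(-55\right) = -81647 - -3080 = -81647 + 3080 = -78567$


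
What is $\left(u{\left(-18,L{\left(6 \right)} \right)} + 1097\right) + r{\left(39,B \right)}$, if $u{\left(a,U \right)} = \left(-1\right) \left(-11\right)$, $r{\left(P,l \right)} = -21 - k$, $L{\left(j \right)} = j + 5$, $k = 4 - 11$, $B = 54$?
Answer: $1094$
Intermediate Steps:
$k = -7$
$L{\left(j \right)} = 5 + j$
$r{\left(P,l \right)} = -14$ ($r{\left(P,l \right)} = -21 - -7 = -21 + 7 = -14$)
$u{\left(a,U \right)} = 11$
$\left(u{\left(-18,L{\left(6 \right)} \right)} + 1097\right) + r{\left(39,B \right)} = \left(11 + 1097\right) - 14 = 1108 - 14 = 1094$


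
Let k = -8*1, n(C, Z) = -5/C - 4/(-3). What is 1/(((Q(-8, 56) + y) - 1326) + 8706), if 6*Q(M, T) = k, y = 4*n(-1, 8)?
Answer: 1/7404 ≈ 0.00013506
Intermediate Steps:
n(C, Z) = 4/3 - 5/C (n(C, Z) = -5/C - 4*(-1/3) = -5/C + 4/3 = 4/3 - 5/C)
k = -8
y = 76/3 (y = 4*(4/3 - 5/(-1)) = 4*(4/3 - 5*(-1)) = 4*(4/3 + 5) = 4*(19/3) = 76/3 ≈ 25.333)
Q(M, T) = -4/3 (Q(M, T) = (1/6)*(-8) = -4/3)
1/(((Q(-8, 56) + y) - 1326) + 8706) = 1/(((-4/3 + 76/3) - 1326) + 8706) = 1/((24 - 1326) + 8706) = 1/(-1302 + 8706) = 1/7404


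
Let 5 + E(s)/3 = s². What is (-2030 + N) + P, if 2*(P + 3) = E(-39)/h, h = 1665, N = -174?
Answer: -1224127/555 ≈ -2205.6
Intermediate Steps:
E(s) = -15 + 3*s²
P = -907/555 (P = -3 + ((-15 + 3*(-39)²)/1665)/2 = -3 + ((-15 + 3*1521)*(1/1665))/2 = -3 + ((-15 + 4563)*(1/1665))/2 = -3 + (4548*(1/1665))/2 = -3 + (½)*(1516/555) = -3 + 758/555 = -907/555 ≈ -1.6342)
(-2030 + N) + P = (-2030 - 174) - 907/555 = -2204 - 907/555 = -1224127/555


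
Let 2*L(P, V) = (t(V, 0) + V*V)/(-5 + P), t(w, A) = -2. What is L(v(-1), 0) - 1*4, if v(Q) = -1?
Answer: -23/6 ≈ -3.8333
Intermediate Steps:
L(P, V) = (-2 + V**2)/(2*(-5 + P)) (L(P, V) = ((-2 + V*V)/(-5 + P))/2 = ((-2 + V**2)/(-5 + P))/2 = (-2 + V**2)/(2*(-5 + P)))
L(v(-1), 0) - 1*4 = (-2 + 0**2)/(2*(-5 - 1)) - 1*4 = (1/2)*(-2 + 0)/(-6) - 4 = (1/2)*(-1/6)*(-2) - 4 = 1/6 - 4 = -23/6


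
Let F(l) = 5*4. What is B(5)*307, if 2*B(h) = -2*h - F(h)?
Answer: -4605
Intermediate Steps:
F(l) = 20
B(h) = -10 - h (B(h) = (-2*h - 1*20)/2 = (-2*h - 20)/2 = (-20 - 2*h)/2 = -10 - h)
B(5)*307 = (-10 - 1*5)*307 = (-10 - 5)*307 = -15*307 = -4605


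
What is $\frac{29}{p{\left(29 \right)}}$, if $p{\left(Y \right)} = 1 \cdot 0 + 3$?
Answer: $\frac{29}{3} \approx 9.6667$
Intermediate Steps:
$p{\left(Y \right)} = 3$ ($p{\left(Y \right)} = 0 + 3 = 3$)
$\frac{29}{p{\left(29 \right)}} = \frac{29}{3}$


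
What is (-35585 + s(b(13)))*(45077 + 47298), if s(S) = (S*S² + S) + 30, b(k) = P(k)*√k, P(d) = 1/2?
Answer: -3284393125 + 1570375*√13/8 ≈ -3.2837e+9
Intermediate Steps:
P(d) = ½ (P(d) = 1*(½) = ½)
b(k) = √k/2
s(S) = 30 + S + S³ (s(S) = (S³ + S) + 30 = (S + S³) + 30 = 30 + S + S³)
(-35585 + s(b(13)))*(45077 + 47298) = (-35585 + (30 + √13/2 + (√13/2)³))*(45077 + 47298) = (-35585 + (30 + √13/2 + 13*√13/8))*92375 = (-35585 + (30 + 17*√13/8))*92375 = (-35555 + 17*√13/8)*92375 = -3284393125 + 1570375*√13/8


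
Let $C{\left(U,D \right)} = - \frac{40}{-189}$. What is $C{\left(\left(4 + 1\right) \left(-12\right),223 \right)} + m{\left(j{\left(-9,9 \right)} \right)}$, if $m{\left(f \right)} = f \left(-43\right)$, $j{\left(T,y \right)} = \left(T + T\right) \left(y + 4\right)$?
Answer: $\frac{1901758}{189} \approx 10062.0$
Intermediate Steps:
$j{\left(T,y \right)} = 2 T \left(4 + y\right)$
$C{\left(U,D \right)} = \frac{40}{189}$ ($C{\left(U,D \right)} = \left(-40\right) \left(- \frac{1}{189}\right) = \frac{40}{189}$)
$m{\left(f \right)} = - 43 f$
$C{\left(\left(4 + 1\right) \left(-12\right),223 \right)} + m{\left(j{\left(-9,9 \right)} \right)} = \frac{40}{189} - 43 \cdot 2 \left(-9\right) \left(4 + 9\right) = \frac{40}{189} - 43 \cdot 2 \left(-9\right) 13 = \frac{40}{189} - -10062 = \frac{40}{189} + 10062 = \frac{1901758}{189}$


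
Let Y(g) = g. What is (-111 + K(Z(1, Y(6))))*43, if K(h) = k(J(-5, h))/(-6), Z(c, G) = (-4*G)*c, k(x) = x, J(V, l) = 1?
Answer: -28681/6 ≈ -4780.2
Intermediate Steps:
Z(c, G) = -4*G*c
K(h) = -⅙ (K(h) = 1/(-6) = 1*(-⅙) = -⅙)
(-111 + K(Z(1, Y(6))))*43 = (-111 - ⅙)*43 = -667/6*43 = -28681/6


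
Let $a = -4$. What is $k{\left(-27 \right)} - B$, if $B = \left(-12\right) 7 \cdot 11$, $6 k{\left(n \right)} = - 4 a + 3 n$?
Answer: $\frac{5479}{6} \approx 913.17$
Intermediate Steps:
$k{\left(n \right)} = \frac{8}{3} + \frac{n}{2}$ ($k{\left(n \right)} = \frac{\left(-4\right) \left(-4\right) + 3 n}{6} = \frac{16 + 3 n}{6} = \frac{8}{3} + \frac{n}{2}$)
$B = -924$ ($B = \left(-84\right) 11 = -924$)
$k{\left(-27 \right)} - B = \left(\frac{8}{3} + \frac{1}{2} \left(-27\right)\right) - -924 = \left(\frac{8}{3} - \frac{27}{2}\right) + 924 = - \frac{65}{6} + 924 = \frac{5479}{6}$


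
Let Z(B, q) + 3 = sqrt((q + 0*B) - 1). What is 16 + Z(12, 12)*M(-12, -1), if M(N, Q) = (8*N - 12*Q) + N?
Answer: 304 - 96*sqrt(11) ≈ -14.396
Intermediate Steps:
M(N, Q) = -12*Q + 9*N (M(N, Q) = (-12*Q + 8*N) + N = -12*Q + 9*N)
Z(B, q) = -3 + sqrt(-1 + q) (Z(B, q) = -3 + sqrt((q + 0*B) - 1) = -3 + sqrt((q + 0) - 1) = -3 + sqrt(q - 1) = -3 + sqrt(-1 + q))
16 + Z(12, 12)*M(-12, -1) = 16 + (-3 + sqrt(-1 + 12))*(-12*(-1) + 9*(-12)) = 16 + (-3 + sqrt(11))*(12 - 108) = 16 + (-3 + sqrt(11))*(-96) = 16 + (288 - 96*sqrt(11)) = 304 - 96*sqrt(11)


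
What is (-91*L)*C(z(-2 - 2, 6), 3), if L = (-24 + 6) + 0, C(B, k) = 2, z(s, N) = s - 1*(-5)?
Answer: 3276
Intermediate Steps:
z(s, N) = 5 + s (z(s, N) = s + 5 = 5 + s)
L = -18 (L = -18 + 0 = -18)
(-91*L)*C(z(-2 - 2, 6), 3) = -91*(-18)*2 = 1638*2 = 3276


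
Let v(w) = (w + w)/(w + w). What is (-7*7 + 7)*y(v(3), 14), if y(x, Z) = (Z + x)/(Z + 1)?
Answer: -42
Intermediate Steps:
v(w) = 1 (v(w) = (2*w)/((2*w)) = (2*w)*(1/(2*w)) = 1)
y(x, Z) = (Z + x)/(1 + Z)
(-7*7 + 7)*y(v(3), 14) = (-7*7 + 7)*((14 + 1)/(1 + 14)) = (-49 + 7)*(15/15) = -14*15/5 = -42*1 = -42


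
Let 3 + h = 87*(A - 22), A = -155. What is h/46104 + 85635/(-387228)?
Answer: -2024551/3646397 ≈ -0.55522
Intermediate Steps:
h = -15402 (h = -3 + 87*(-155 - 22) = -3 + 87*(-177) = -3 - 15399 = -15402)
h/46104 + 85635/(-387228) = -15402/46104 + 85635/(-387228) = -15402*1/46104 + 85635*(-1/387228) = -151/452 - 28545/129076 = -2024551/3646397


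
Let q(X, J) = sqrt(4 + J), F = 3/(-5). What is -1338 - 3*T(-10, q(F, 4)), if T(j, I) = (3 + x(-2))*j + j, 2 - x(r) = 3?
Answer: -1248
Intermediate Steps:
F = -3/5 (F = 3*(-1/5) = -3/5 ≈ -0.60000)
x(r) = -1 (x(r) = 2 - 1*3 = 2 - 3 = -1)
T(j, I) = 3*j (T(j, I) = (3 - 1)*j + j = 2*j + j = 3*j)
-1338 - 3*T(-10, q(F, 4)) = -1338 - 9*(-10) = -1338 - 3*(-30) = -1338 + 90 = -1248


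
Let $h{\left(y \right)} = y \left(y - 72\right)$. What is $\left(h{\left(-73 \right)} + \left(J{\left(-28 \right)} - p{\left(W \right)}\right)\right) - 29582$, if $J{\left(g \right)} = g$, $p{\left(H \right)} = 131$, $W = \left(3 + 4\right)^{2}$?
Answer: $-19156$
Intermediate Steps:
$W = 49$ ($W = 7^{2} = 49$)
$h{\left(y \right)} = y \left(-72 + y\right)$
$\left(h{\left(-73 \right)} + \left(J{\left(-28 \right)} - p{\left(W \right)}\right)\right) - 29582 = \left(- 73 \left(-72 - 73\right) - 159\right) - 29582 = \left(\left(-73\right) \left(-145\right) - 159\right) - 29582 = \left(10585 - 159\right) - 29582 = 10426 - 29582 = -19156$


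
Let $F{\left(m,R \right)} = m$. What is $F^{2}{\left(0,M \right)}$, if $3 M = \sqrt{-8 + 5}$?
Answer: $0$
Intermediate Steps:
$M = \frac{i \sqrt{3}}{3}$ ($M = \frac{\sqrt{-8 + 5}}{3} = \frac{\sqrt{-3}}{3} = \frac{i \sqrt{3}}{3} \approx 0.57735 i$)
$F^{2}{\left(0,M \right)} = 0^{2} = 0$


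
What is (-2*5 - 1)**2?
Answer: 121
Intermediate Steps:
(-2*5 - 1)**2 = (-10 - 1)**2 = (-11)**2 = 121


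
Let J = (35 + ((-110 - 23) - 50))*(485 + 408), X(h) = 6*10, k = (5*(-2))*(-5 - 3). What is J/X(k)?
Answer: -33041/15 ≈ -2202.7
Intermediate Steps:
k = 80 (k = -10*(-8) = 80)
X(h) = 60
J = -132164 (J = (35 + (-133 - 50))*893 = (35 - 183)*893 = -148*893 = -132164)
J/X(k) = -132164/60 = -132164*1/60 = -33041/15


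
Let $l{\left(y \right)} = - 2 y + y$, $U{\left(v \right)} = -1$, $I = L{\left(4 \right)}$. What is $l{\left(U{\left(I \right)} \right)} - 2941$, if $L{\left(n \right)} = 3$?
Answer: $-2940$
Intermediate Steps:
$I = 3$
$l{\left(y \right)} = - y$
$l{\left(U{\left(I \right)} \right)} - 2941 = \left(-1\right) \left(-1\right) - 2941 = 1 - 2941 = -2940$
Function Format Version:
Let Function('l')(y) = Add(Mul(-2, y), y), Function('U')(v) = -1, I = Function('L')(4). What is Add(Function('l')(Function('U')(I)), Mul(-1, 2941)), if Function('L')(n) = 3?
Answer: -2940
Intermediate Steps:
I = 3
Function('l')(y) = Mul(-1, y)
Add(Function('l')(Function('U')(I)), Mul(-1, 2941)) = Add(Mul(-1, -1), Mul(-1, 2941)) = Add(1, -2941) = -2940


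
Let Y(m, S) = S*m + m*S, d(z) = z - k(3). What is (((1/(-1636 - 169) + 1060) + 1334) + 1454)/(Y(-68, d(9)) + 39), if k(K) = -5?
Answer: -6945639/3366325 ≈ -2.0633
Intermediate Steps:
d(z) = 5 + z (d(z) = z - 1*(-5) = z + 5 = 5 + z)
Y(m, S) = 2*S*m (Y(m, S) = S*m + S*m = 2*S*m)
(((1/(-1636 - 169) + 1060) + 1334) + 1454)/(Y(-68, d(9)) + 39) = (((1/(-1636 - 169) + 1060) + 1334) + 1454)/(2*(5 + 9)*(-68) + 39) = (((1/(-1805) + 1060) + 1334) + 1454)/(2*14*(-68) + 39) = (((-1/1805 + 1060) + 1334) + 1454)/(-1904 + 39) = ((1913299/1805 + 1334) + 1454)/(-1865) = (4321169/1805 + 1454)*(-1/1865) = (6945639/1805)*(-1/1865) = -6945639/3366325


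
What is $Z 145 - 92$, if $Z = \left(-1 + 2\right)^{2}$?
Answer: $53$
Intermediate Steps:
$Z = 1$ ($Z = 1^{2} = 1$)
$Z 145 - 92 = 1 \cdot 145 - 92 = 145 - 92 = 53$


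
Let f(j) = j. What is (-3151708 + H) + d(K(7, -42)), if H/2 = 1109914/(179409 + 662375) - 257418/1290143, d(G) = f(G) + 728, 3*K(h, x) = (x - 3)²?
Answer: -855324317929290295/271505433778 ≈ -3.1503e+6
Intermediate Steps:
K(h, x) = (-3 + x)²/3 (K(h, x) = (x - 3)²/3 = (-3 + x)²/3)
d(G) = 728 + G (d(G) = G + 728 = 728 + G)
H = 607628711995/271505433778 (H = 2*(1109914/(179409 + 662375) - 257418/1290143) = 2*(1109914/841784 - 257418*1/1290143) = 2*(1109914*(1/841784) - 257418/1290143) = 2*(554957/420892 - 257418/1290143) = 2*(607628711995/543010867556) = 607628711995/271505433778 ≈ 2.2380)
(-3151708 + H) + d(K(7, -42)) = (-3151708 + 607628711995/271505433778) + (728 + (-3 - 42)²/3) = -855705240052880829/271505433778 + (728 + (⅓)*(-45)²) = -855705240052880829/271505433778 + (728 + (⅓)*2025) = -855705240052880829/271505433778 + (728 + 675) = -855705240052880829/271505433778 + 1403 = -855324317929290295/271505433778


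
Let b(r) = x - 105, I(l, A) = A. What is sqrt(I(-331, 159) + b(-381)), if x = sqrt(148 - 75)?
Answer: sqrt(54 + sqrt(73)) ≈ 7.9085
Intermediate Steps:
x = sqrt(73) ≈ 8.5440
b(r) = -105 + sqrt(73) (b(r) = sqrt(73) - 105 = -105 + sqrt(73))
sqrt(I(-331, 159) + b(-381)) = sqrt(159 + (-105 + sqrt(73))) = sqrt(54 + sqrt(73))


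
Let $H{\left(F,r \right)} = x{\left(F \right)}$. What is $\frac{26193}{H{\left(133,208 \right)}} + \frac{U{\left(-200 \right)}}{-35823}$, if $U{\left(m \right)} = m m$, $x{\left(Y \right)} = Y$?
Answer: $\frac{932991839}{4764459} \approx 195.82$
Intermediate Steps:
$H{\left(F,r \right)} = F$
$U{\left(m \right)} = m^{2}$
$\frac{26193}{H{\left(133,208 \right)}} + \frac{U{\left(-200 \right)}}{-35823} = \frac{26193}{133} + \frac{\left(-200\right)^{2}}{-35823} = 26193 \cdot \frac{1}{133} + 40000 \left(- \frac{1}{35823}\right) = \frac{26193}{133} - \frac{40000}{35823} = \frac{932991839}{4764459}$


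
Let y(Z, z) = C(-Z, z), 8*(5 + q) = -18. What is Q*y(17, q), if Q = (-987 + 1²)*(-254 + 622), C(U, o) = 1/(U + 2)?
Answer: 362848/15 ≈ 24190.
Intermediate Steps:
C(U, o) = 1/(2 + U)
q = -29/4 (q = -5 + (⅛)*(-18) = -5 - 9/4 = -29/4 ≈ -7.2500)
y(Z, z) = 1/(2 - Z)
Q = -362848 (Q = (-987 + 1)*368 = -986*368 = -362848)
Q*y(17, q) = -(-362848)/(-2 + 17) = -(-362848)/15 = -362848*(-1/15) = 362848/15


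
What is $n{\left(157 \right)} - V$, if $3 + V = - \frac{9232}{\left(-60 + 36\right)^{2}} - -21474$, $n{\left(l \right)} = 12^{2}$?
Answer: $- \frac{767195}{36} \approx -21311.0$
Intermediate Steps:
$n{\left(l \right)} = 144$
$V = \frac{772379}{36}$ ($V = -3 - \left(-21474 + \frac{9232}{\left(-60 + 36\right)^{2}}\right) = -3 + \left(- \frac{9232}{\left(-24\right)^{2}} + 21474\right) = -3 + \left(- \frac{9232}{576} + 21474\right) = -3 + \left(\left(-9232\right) \frac{1}{576} + 21474\right) = -3 + \left(- \frac{577}{36} + 21474\right) = -3 + \frac{772487}{36} = \frac{772379}{36} \approx 21455.0$)
$n{\left(157 \right)} - V = 144 - \frac{772379}{36} = - \frac{767195}{36}$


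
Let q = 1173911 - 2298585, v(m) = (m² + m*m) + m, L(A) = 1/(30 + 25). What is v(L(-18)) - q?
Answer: 3402138907/3025 ≈ 1.1247e+6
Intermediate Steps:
L(A) = 1/55
v(m) = m + 2*m² (v(m) = (m² + m²) + m = 2*m² + m = m + 2*m²)
q = -1124674
v(L(-18)) - q = (1 + 2*(1/55))/55 - 1*(-1124674) = (1 + 2/55)/55 + 1124674 = (1/55)*(57/55) + 1124674 = 57/3025 + 1124674 = 3402138907/3025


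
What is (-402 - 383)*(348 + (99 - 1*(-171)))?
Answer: -485130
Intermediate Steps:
(-402 - 383)*(348 + (99 - 1*(-171))) = -785*(348 + (99 + 171)) = -785*(348 + 270) = -785*618 = -485130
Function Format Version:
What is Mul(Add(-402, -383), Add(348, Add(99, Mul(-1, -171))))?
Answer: -485130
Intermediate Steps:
Mul(Add(-402, -383), Add(348, Add(99, Mul(-1, -171)))) = Mul(-785, Add(348, Add(99, 171))) = Mul(-785, Add(348, 270)) = Mul(-785, 618) = -485130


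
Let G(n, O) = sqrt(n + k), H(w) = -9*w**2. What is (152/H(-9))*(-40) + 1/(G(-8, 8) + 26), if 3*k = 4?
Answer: 6254351/746496 - I*sqrt(15)/1024 ≈ 8.3783 - 0.0037822*I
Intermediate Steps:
k = 4/3 (k = (1/3)*4 = 4/3 ≈ 1.3333)
G(n, O) = sqrt(4/3 + n) (G(n, O) = sqrt(n + 4/3) = sqrt(4/3 + n))
(152/H(-9))*(-40) + 1/(G(-8, 8) + 26) = (152/((-9*(-9)**2)))*(-40) + 1/(sqrt(12 + 9*(-8))/3 + 26) = (152/((-9*81)))*(-40) + 1/(sqrt(12 - 72)/3 + 26) = (152/(-729))*(-40) + 1/(sqrt(-60)/3 + 26) = (152*(-1/729))*(-40) + 1/((2*I*sqrt(15))/3 + 26) = -152/729*(-40) + 1/(2*I*sqrt(15)/3 + 26) = 6080/729 + 1/(26 + 2*I*sqrt(15)/3)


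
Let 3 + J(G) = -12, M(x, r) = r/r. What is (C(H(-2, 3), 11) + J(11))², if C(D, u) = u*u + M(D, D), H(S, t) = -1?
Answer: 11449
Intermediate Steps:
M(x, r) = 1
C(D, u) = 1 + u² (C(D, u) = u*u + 1 = u² + 1 = 1 + u²)
J(G) = -15 (J(G) = -3 - 12 = -15)
(C(H(-2, 3), 11) + J(11))² = ((1 + 11²) - 15)² = ((1 + 121) - 15)² = (122 - 15)² = 107² = 11449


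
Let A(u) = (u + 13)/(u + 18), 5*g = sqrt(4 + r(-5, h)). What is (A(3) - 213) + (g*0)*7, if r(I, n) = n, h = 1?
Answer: -4457/21 ≈ -212.24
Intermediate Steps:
g = sqrt(5)/5 (g = sqrt(4 + 1)/5 = sqrt(5)/5 ≈ 0.44721)
A(u) = (13 + u)/(18 + u)
(A(3) - 213) + (g*0)*7 = ((13 + 3)/(18 + 3) - 213) + ((sqrt(5)/5)*0)*7 = (16/21 - 213) + 0*7 = ((1/21)*16 - 213) + 0 = (16/21 - 213) + 0 = -4457/21 + 0 = -4457/21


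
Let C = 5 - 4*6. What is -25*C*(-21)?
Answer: -9975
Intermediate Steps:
C = -19 (C = 5 - 24 = -19)
-25*C*(-21) = -25*(-19)*(-21) = 475*(-21) = -9975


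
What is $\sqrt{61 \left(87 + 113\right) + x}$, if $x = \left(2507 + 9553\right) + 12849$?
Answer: $\sqrt{37109} \approx 192.64$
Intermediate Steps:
$x = 24909$ ($x = 12060 + 12849 = 24909$)
$\sqrt{61 \left(87 + 113\right) + x} = \sqrt{61 \left(87 + 113\right) + 24909} = \sqrt{61 \cdot 200 + 24909} = \sqrt{12200 + 24909} = \sqrt{37109}$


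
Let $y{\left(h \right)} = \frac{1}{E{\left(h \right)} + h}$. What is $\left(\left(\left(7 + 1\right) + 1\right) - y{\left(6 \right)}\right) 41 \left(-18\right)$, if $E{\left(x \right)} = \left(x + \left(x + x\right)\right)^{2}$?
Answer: $- \frac{365187}{55} \approx -6639.8$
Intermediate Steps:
$E{\left(x \right)} = 9 x^{2}$ ($E{\left(x \right)} = \left(x + 2 x\right)^{2} = \left(3 x\right)^{2} = 9 x^{2}$)
$y{\left(h \right)} = \frac{1}{h + 9 h^{2}}$ ($y{\left(h \right)} = \frac{1}{9 h^{2} + h} = \frac{1}{h + 9 h^{2}}$)
$\left(\left(\left(7 + 1\right) + 1\right) - y{\left(6 \right)}\right) 41 \left(-18\right) = \left(\left(\left(7 + 1\right) + 1\right) - \frac{1}{6 \left(1 + 9 \cdot 6\right)}\right) 41 \left(-18\right) = \left(\left(8 + 1\right) - \frac{1}{6 \left(1 + 54\right)}\right) 41 \left(-18\right) = \left(9 - \frac{1}{6 \cdot 55}\right) 41 \left(-18\right) = \left(9 - \frac{1}{6} \cdot \frac{1}{55}\right) 41 \left(-18\right) = \left(9 - \frac{1}{330}\right) 41 \left(-18\right) = \frac{2969}{330} \cdot 41 \left(-18\right) = \frac{121729}{330} \left(-18\right) = - \frac{365187}{55}$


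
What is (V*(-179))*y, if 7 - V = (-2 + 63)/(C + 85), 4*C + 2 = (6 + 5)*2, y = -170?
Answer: 1731467/9 ≈ 1.9239e+5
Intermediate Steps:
C = 5 (C = -½ + ((6 + 5)*2)/4 = -½ + (11*2)/4 = -½ + (¼)*22 = -½ + 11/2 = 5)
V = 569/90 (V = 7 - (-2 + 63)/(5 + 85) = 7 - 61/90 = 569/90 ≈ 6.3222)
(V*(-179))*y = ((569/90)*(-179))*(-170) = -101851/90*(-170) = 1731467/9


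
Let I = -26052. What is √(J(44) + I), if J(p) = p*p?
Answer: 2*I*√6029 ≈ 155.29*I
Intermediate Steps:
J(p) = p²
√(J(44) + I) = √(44² - 26052) = √(1936 - 26052) = √(-24116) = 2*I*√6029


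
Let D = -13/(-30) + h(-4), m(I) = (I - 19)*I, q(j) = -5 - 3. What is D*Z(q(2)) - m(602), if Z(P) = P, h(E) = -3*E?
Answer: -5265982/15 ≈ -3.5107e+5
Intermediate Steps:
q(j) = -8
m(I) = I*(-19 + I) (m(I) = (-19 + I)*I = I*(-19 + I))
D = 373/30 (D = -13/(-30) - 3*(-4) = -1/30*(-13) + 12 = 13/30 + 12 = 373/30 ≈ 12.433)
D*Z(q(2)) - m(602) = (373/30)*(-8) - 602*(-19 + 602) = -1492/15 - 602*583 = -1492/15 - 1*350966 = -1492/15 - 350966 = -5265982/15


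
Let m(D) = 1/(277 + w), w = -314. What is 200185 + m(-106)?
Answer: 7406844/37 ≈ 2.0019e+5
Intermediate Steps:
m(D) = -1/37 (m(D) = 1/(277 - 314) = 1/(-37) = -1/37)
200185 + m(-106) = 200185 - 1/37 = 7406844/37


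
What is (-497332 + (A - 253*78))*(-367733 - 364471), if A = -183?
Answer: 378731786796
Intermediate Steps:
(-497332 + (A - 253*78))*(-367733 - 364471) = (-497332 + (-183 - 253*78))*(-367733 - 364471) = (-497332 + (-183 - 19734))*(-732204) = (-497332 - 19917)*(-732204) = -517249*(-732204) = 378731786796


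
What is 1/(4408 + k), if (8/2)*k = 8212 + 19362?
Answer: 2/22603 ≈ 8.8484e-5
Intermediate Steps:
k = 13787/2 (k = (8212 + 19362)/4 = (1/4)*27574 = 13787/2 ≈ 6893.5)
1/(4408 + k) = 1/(4408 + 13787/2) = 1/(22603/2) = 2/22603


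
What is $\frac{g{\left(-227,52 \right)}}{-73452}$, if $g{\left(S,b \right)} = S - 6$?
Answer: $\frac{233}{73452} \approx 0.0031721$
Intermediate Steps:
$g{\left(S,b \right)} = -6 + S$ ($g{\left(S,b \right)} = S - 6 = -6 + S$)
$\frac{g{\left(-227,52 \right)}}{-73452} = \frac{-6 - 227}{-73452} = \left(-233\right) \left(- \frac{1}{73452}\right) = \frac{233}{73452}$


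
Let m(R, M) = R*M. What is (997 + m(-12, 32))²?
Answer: 375769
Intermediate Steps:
m(R, M) = M*R
(997 + m(-12, 32))² = (997 + 32*(-12))² = (997 - 384)² = 613² = 375769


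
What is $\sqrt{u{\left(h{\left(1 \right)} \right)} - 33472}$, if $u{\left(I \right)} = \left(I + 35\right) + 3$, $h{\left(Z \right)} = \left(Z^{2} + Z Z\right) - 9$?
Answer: $i \sqrt{33441} \approx 182.87 i$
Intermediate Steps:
$h{\left(Z \right)} = -9 + 2 Z^{2}$ ($h{\left(Z \right)} = \left(Z^{2} + Z^{2}\right) - 9 = 2 Z^{2} - 9 = -9 + 2 Z^{2}$)
$u{\left(I \right)} = 38 + I$ ($u{\left(I \right)} = \left(35 + I\right) + 3 = 38 + I$)
$\sqrt{u{\left(h{\left(1 \right)} \right)} - 33472} = \sqrt{\left(38 - \left(9 - 2 \cdot 1^{2}\right)\right) - 33472} = \sqrt{\left(38 + \left(-9 + 2 \cdot 1\right)\right) - 33472} = \sqrt{\left(38 + \left(-9 + 2\right)\right) - 33472} = \sqrt{\left(38 - 7\right) - 33472} = \sqrt{31 - 33472} = \sqrt{-33441} = i \sqrt{33441}$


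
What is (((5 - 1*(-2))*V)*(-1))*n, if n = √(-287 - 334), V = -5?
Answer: 105*I*√69 ≈ 872.2*I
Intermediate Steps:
n = 3*I*√69 (n = √(-621) = 3*I*√69 ≈ 24.92*I)
(((5 - 1*(-2))*V)*(-1))*n = (((5 - 1*(-2))*(-5))*(-1))*(3*I*√69) = (((5 + 2)*(-5))*(-1))*(3*I*√69) = ((7*(-5))*(-1))*(3*I*√69) = (-35*(-1))*(3*I*√69) = 35*(3*I*√69) = 105*I*√69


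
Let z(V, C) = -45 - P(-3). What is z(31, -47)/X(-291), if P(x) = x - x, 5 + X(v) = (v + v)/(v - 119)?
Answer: 9225/734 ≈ 12.568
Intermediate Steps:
X(v) = -5 + 2*v/(-119 + v) (X(v) = -5 + (v + v)/(v - 119) = -5 + (2*v)/(-119 + v) = -5 + 2*v/(-119 + v))
P(x) = 0
z(V, C) = -45 (z(V, C) = -45 - 1*0 = -45 + 0 = -45)
z(31, -47)/X(-291) = -45*(-119 - 291)/(595 - 3*(-291)) = -45*(-410/(595 + 873)) = -45/((-1/410*1468)) = -45/(-734/205) = -45*(-205/734) = 9225/734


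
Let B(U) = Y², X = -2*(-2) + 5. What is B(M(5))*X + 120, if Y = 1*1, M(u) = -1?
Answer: 129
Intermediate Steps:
X = 9 (X = 4 + 5 = 9)
Y = 1
B(U) = 1 (B(U) = 1² = 1)
B(M(5))*X + 120 = 1*9 + 120 = 9 + 120 = 129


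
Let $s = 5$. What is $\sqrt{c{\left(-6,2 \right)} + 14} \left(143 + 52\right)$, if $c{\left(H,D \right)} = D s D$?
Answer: $195 \sqrt{34} \approx 1137.0$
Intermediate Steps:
$c{\left(H,D \right)} = 5 D^{2}$ ($c{\left(H,D \right)} = D 5 D = 5 D D = 5 D^{2}$)
$\sqrt{c{\left(-6,2 \right)} + 14} \left(143 + 52\right) = \sqrt{5 \cdot 2^{2} + 14} \left(143 + 52\right) = \sqrt{5 \cdot 4 + 14} \cdot 195 = \sqrt{20 + 14} \cdot 195 = \sqrt{34} \cdot 195 = 195 \sqrt{34}$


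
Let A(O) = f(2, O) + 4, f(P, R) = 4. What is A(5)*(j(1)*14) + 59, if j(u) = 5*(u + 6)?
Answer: 3979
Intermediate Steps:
j(u) = 30 + 5*u (j(u) = 5*(6 + u) = 30 + 5*u)
A(O) = 8 (A(O) = 4 + 4 = 8)
A(5)*(j(1)*14) + 59 = 8*((30 + 5*1)*14) + 59 = 8*((30 + 5)*14) + 59 = 8*(35*14) + 59 = 8*490 + 59 = 3920 + 59 = 3979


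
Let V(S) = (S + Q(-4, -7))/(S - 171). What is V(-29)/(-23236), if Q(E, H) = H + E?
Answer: -1/116180 ≈ -8.6073e-6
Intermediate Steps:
Q(E, H) = E + H
V(S) = (-11 + S)/(-171 + S) (V(S) = (S + (-4 - 7))/(S - 171) = (S - 11)/(-171 + S) = (-11 + S)/(-171 + S))
V(-29)/(-23236) = ((-11 - 29)/(-171 - 29))/(-23236) = (-40/(-200))*(-1/23236) = -1/200*(-40)*(-1/23236) = (⅕)*(-1/23236) = -1/116180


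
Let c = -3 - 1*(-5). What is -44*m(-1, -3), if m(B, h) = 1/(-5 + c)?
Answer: 44/3 ≈ 14.667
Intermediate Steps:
c = 2 (c = -3 + 5 = 2)
m(B, h) = -1/3 (m(B, h) = 1/(-5 + 2) = 1/(-3) = -1/3)
-44*m(-1, -3) = -44*(-1/3) = 44/3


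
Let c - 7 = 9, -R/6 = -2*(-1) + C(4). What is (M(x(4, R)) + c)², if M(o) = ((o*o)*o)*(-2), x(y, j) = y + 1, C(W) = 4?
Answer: 54756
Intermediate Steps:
R = -36 (R = -6*(-2*(-1) + 4) = -6*(2 + 4) = -6*6 = -36)
x(y, j) = 1 + y
M(o) = -2*o³ (M(o) = (o²*o)*(-2) = o³*(-2) = -2*o³)
c = 16 (c = 7 + 9 = 16)
(M(x(4, R)) + c)² = (-2*(1 + 4)³ + 16)² = (-2*5³ + 16)² = (-2*125 + 16)² = (-250 + 16)² = (-234)² = 54756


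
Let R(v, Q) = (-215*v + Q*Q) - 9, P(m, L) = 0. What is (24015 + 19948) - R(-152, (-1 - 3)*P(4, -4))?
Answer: 11292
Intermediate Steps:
R(v, Q) = -9 + Q² - 215*v (R(v, Q) = (-215*v + Q²) - 9 = (Q² - 215*v) - 9 = -9 + Q² - 215*v)
(24015 + 19948) - R(-152, (-1 - 3)*P(4, -4)) = (24015 + 19948) - (-9 + ((-1 - 3)*0)² - 215*(-152)) = 43963 - (-9 + (-4*0)² + 32680) = 43963 - (-9 + 0² + 32680) = 43963 - (-9 + 0 + 32680) = 43963 - 1*32671 = 43963 - 32671 = 11292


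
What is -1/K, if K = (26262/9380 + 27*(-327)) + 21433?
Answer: -4690/59125891 ≈ -7.9322e-5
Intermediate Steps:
K = 59125891/4690 (K = (26262*(1/9380) - 8829) + 21433 = (13131/4690 - 8829) + 21433 = -41394879/4690 + 21433 = 59125891/4690 ≈ 12607.)
-1/K = -1/59125891/4690 = -1*4690/59125891 = -4690/59125891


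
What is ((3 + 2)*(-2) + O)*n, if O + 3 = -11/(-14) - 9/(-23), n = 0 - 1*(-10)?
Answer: -19035/161 ≈ -118.23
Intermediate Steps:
n = 10 (n = 0 + 10 = 10)
O = -587/322 (O = -3 + (-11/(-14) - 9/(-23)) = -3 + (-11*(-1/14) - 9*(-1/23)) = -3 + (11/14 + 9/23) = -3 + 379/322 = -587/322 ≈ -1.8230)
((3 + 2)*(-2) + O)*n = ((3 + 2)*(-2) - 587/322)*10 = (5*(-2) - 587/322)*10 = (-10 - 587/322)*10 = -3807/322*10 = -19035/161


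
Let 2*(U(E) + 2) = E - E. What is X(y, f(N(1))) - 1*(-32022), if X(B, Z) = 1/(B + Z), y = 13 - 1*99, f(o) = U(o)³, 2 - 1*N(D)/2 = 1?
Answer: 3010067/94 ≈ 32022.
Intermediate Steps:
N(D) = 2 (N(D) = 4 - 2*1 = 4 - 2 = 2)
U(E) = -2 (U(E) = -2 + (E - E)/2 = -2 + (½)*0 = -2 + 0 = -2)
f(o) = -8 (f(o) = (-2)³ = -8)
y = -86 (y = 13 - 99 = -86)
X(y, f(N(1))) - 1*(-32022) = 1/(-86 - 8) - 1*(-32022) = 1/(-94) + 32022 = -1/94 + 32022 = 3010067/94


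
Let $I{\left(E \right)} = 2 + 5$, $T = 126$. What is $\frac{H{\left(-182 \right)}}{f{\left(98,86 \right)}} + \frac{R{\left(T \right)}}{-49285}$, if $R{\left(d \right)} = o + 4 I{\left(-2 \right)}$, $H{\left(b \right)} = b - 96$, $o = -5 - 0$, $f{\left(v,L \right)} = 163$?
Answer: $- \frac{13704979}{8033455} \approx -1.706$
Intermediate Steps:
$o = -5$ ($o = -5 + 0 = -5$)
$I{\left(E \right)} = 7$
$H{\left(b \right)} = -96 + b$ ($H{\left(b \right)} = b - 96 = -96 + b$)
$R{\left(d \right)} = 23$ ($R{\left(d \right)} = -5 + 4 \cdot 7 = -5 + 28 = 23$)
$\frac{H{\left(-182 \right)}}{f{\left(98,86 \right)}} + \frac{R{\left(T \right)}}{-49285} = \frac{-96 - 182}{163} + \frac{23}{-49285} = \left(-278\right) \frac{1}{163} + 23 \left(- \frac{1}{49285}\right) = - \frac{278}{163} - \frac{23}{49285} = - \frac{13704979}{8033455}$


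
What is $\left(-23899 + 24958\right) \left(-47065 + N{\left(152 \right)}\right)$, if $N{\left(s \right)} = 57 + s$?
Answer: $-49620504$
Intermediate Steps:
$\left(-23899 + 24958\right) \left(-47065 + N{\left(152 \right)}\right) = \left(-23899 + 24958\right) \left(-47065 + \left(57 + 152\right)\right) = 1059 \left(-47065 + 209\right) = 1059 \left(-46856\right) = -49620504$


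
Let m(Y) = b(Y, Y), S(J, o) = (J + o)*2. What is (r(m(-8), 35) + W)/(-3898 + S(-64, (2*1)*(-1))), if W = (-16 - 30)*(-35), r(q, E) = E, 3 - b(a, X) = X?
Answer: -329/806 ≈ -0.40819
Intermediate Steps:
b(a, X) = 3 - X
S(J, o) = 2*J + 2*o
m(Y) = 3 - Y
W = 1610 (W = -46*(-35) = 1610)
(r(m(-8), 35) + W)/(-3898 + S(-64, (2*1)*(-1))) = (35 + 1610)/(-3898 + (2*(-64) + 2*((2*1)*(-1)))) = 1645/(-3898 + (-128 + 2*(2*(-1)))) = 1645/(-3898 + (-128 + 2*(-2))) = 1645/(-3898 + (-128 - 4)) = 1645/(-3898 - 132) = 1645/(-4030) = 1645*(-1/4030) = -329/806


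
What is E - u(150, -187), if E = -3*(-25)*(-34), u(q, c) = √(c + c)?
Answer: -2550 - I*√374 ≈ -2550.0 - 19.339*I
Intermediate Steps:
u(q, c) = √2*√c (u(q, c) = √(2*c) = √2*√c)
E = -2550 (E = 75*(-34) = -2550)
E - u(150, -187) = -2550 - √2*√(-187) = -2550 - √2*I*√187 = -2550 - I*√374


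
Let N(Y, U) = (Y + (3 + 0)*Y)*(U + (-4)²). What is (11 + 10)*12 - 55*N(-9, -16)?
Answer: 252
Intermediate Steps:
N(Y, U) = 4*Y*(16 + U) (N(Y, U) = (Y + 3*Y)*(U + 16) = (4*Y)*(16 + U) = 4*Y*(16 + U))
(11 + 10)*12 - 55*N(-9, -16) = (11 + 10)*12 - 220*(-9)*(16 - 16) = 21*12 - 220*(-9)*0 = 252 - 55*0 = 252 + 0 = 252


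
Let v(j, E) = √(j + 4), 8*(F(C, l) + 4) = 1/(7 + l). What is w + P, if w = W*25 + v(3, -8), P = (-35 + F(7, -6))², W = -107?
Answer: -74479/64 + √7 ≈ -1161.1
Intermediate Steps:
F(C, l) = -4 + 1/(8*(7 + l))
v(j, E) = √(4 + j)
P = 96721/64 (P = (-35 + (-223 - 32*(-6))/(8*(7 - 6)))² = (-35 + (⅛)*(-223 + 192)/1)² = (-35 + (⅛)*1*(-31))² = (-35 - 31/8)² = (-311/8)² = 96721/64 ≈ 1511.3)
w = -2675 + √7 (w = -107*25 + √(4 + 3) = -2675 + √7 ≈ -2672.4)
w + P = (-2675 + √7) + 96721/64 = -74479/64 + √7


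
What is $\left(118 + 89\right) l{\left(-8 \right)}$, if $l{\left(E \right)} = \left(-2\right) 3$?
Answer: $-1242$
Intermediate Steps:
$l{\left(E \right)} = -6$
$\left(118 + 89\right) l{\left(-8 \right)} = \left(118 + 89\right) \left(-6\right) = 207 \left(-6\right) = -1242$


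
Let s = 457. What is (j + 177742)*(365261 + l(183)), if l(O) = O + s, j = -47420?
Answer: 47684950122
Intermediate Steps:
l(O) = 457 + O (l(O) = O + 457 = 457 + O)
(j + 177742)*(365261 + l(183)) = (-47420 + 177742)*(365261 + (457 + 183)) = 130322*(365261 + 640) = 130322*365901 = 47684950122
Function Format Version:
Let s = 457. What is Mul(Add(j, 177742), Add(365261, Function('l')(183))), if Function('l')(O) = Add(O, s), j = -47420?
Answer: 47684950122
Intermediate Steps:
Function('l')(O) = Add(457, O) (Function('l')(O) = Add(O, 457) = Add(457, O))
Mul(Add(j, 177742), Add(365261, Function('l')(183))) = Mul(Add(-47420, 177742), Add(365261, Add(457, 183))) = Mul(130322, Add(365261, 640)) = Mul(130322, 365901) = 47684950122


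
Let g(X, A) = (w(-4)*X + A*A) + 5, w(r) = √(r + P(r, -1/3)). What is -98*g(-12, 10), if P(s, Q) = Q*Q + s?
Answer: -10290 + 392*I*√71 ≈ -10290.0 + 3303.1*I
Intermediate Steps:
P(s, Q) = s + Q² (P(s, Q) = Q² + s = s + Q²)
w(r) = √(⅑ + 2*r) (w(r) = √(r + (r + (-1/3)²)) = √(r + (r + (-1*⅓)²)) = √(r + (r + (-⅓)²)) = √(r + (r + ⅑)) = √(r + (⅑ + r)) = √(⅑ + 2*r))
g(X, A) = 5 + A² + I*X*√71/3 (g(X, A) = ((√(1 + 18*(-4))/3)*X + A*A) + 5 = ((√(1 - 72)/3)*X + A²) + 5 = ((√(-71)/3)*X + A²) + 5 = (((I*√71)/3)*X + A²) + 5 = ((I*√71/3)*X + A²) + 5 = (I*X*√71/3 + A²) + 5 = (A² + I*X*√71/3) + 5 = 5 + A² + I*X*√71/3)
-98*g(-12, 10) = -98*(5 + 10² + (⅓)*I*(-12)*√71) = -98*(5 + 100 - 4*I*√71) = -98*(105 - 4*I*√71) = -10290 + 392*I*√71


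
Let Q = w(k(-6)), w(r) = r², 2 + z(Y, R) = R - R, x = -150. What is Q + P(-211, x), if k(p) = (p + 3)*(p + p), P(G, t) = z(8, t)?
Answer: 1294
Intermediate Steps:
z(Y, R) = -2 (z(Y, R) = -2 + (R - R) = -2 + 0 = -2)
P(G, t) = -2
k(p) = 2*p*(3 + p) (k(p) = (3 + p)*(2*p) = 2*p*(3 + p))
Q = 1296 (Q = (2*(-6)*(3 - 6))² = (2*(-6)*(-3))² = 36² = 1296)
Q + P(-211, x) = 1296 - 2 = 1294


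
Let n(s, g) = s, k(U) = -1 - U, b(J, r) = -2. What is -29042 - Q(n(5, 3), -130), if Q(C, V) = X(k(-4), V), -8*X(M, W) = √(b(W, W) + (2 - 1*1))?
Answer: -29042 + I/8 ≈ -29042.0 + 0.125*I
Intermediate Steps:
X(M, W) = -I/8 (X(M, W) = -√(-2 + (2 - 1*1))/8 = -√(-2 + (2 - 1))/8 = -√(-2 + 1)/8 = -I/8)
Q(C, V) = -I/8
-29042 - Q(n(5, 3), -130) = -29042 - (-1)*I/8 = -29042 + I/8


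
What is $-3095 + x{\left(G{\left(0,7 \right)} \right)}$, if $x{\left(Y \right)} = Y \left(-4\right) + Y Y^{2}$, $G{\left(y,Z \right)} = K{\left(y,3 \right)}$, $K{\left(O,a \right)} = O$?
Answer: $-3095$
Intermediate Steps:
$G{\left(y,Z \right)} = y$
$x{\left(Y \right)} = Y^{3} - 4 Y$ ($x{\left(Y \right)} = - 4 Y + Y^{3} = Y^{3} - 4 Y$)
$-3095 + x{\left(G{\left(0,7 \right)} \right)} = -3095 + 0 \left(-4 + 0^{2}\right) = -3095 + 0 \left(-4 + 0\right) = -3095 + 0 \left(-4\right) = -3095 + 0 = -3095$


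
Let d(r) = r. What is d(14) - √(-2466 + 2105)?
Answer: 14 - 19*I ≈ 14.0 - 19.0*I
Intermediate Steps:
d(14) - √(-2466 + 2105) = 14 - √(-2466 + 2105) = 14 - √(-361) = 14 - 19*I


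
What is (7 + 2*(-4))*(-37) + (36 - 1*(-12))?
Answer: 85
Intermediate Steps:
(7 + 2*(-4))*(-37) + (36 - 1*(-12)) = (7 - 8)*(-37) + (36 + 12) = -1*(-37) + 48 = 37 + 48 = 85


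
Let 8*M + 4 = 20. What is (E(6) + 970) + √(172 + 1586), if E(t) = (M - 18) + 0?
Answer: 954 + √1758 ≈ 995.93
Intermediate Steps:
M = 2 (M = -½ + (⅛)*20 = -½ + 5/2 = 2)
E(t) = -16 (E(t) = (2 - 18) + 0 = -16 + 0 = -16)
(E(6) + 970) + √(172 + 1586) = (-16 + 970) + √(172 + 1586) = 954 + √1758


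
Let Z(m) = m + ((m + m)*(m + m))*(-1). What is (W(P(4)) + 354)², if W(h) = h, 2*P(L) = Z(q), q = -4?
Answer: 102400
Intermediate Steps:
Z(m) = m - 4*m² (Z(m) = m + ((2*m)*(2*m))*(-1) = m + (4*m²)*(-1) = m - 4*m²)
P(L) = -34 (P(L) = (-4*(1 - 4*(-4)))/2 = (-4*(1 + 16))/2 = (-4*17)/2 = (½)*(-68) = -34)
(W(P(4)) + 354)² = (-34 + 354)² = 320² = 102400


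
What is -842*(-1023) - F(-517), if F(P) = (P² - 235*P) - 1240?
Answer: 473822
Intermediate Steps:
F(P) = -1240 + P² - 235*P
-842*(-1023) - F(-517) = -842*(-1023) - (-1240 + (-517)² - 235*(-517)) = 861366 - (-1240 + 267289 + 121495) = 861366 - 1*387544 = 861366 - 387544 = 473822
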